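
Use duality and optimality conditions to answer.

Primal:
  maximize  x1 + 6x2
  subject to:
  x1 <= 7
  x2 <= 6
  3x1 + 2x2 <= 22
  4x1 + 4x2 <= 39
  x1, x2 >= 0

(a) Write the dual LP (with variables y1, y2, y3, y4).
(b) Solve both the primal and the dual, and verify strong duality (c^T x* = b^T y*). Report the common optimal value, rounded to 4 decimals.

The standard primal-dual pair for 'max c^T x s.t. A x <= b, x >= 0' is:
  Dual:  min b^T y  s.t.  A^T y >= c,  y >= 0.

So the dual LP is:
  minimize  7y1 + 6y2 + 22y3 + 39y4
  subject to:
    y1 + 3y3 + 4y4 >= 1
    y2 + 2y3 + 4y4 >= 6
    y1, y2, y3, y4 >= 0

Solving the primal: x* = (3.3333, 6).
  primal value c^T x* = 39.3333.
Solving the dual: y* = (0, 5.3333, 0.3333, 0).
  dual value b^T y* = 39.3333.
Strong duality: c^T x* = b^T y*. Confirmed.

39.3333


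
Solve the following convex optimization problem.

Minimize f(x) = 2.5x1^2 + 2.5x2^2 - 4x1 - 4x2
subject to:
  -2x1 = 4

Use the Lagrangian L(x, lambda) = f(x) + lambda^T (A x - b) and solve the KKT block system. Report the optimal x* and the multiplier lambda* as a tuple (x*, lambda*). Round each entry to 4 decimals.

Form the Lagrangian:
  L(x, lambda) = (1/2) x^T Q x + c^T x + lambda^T (A x - b)
Stationarity (grad_x L = 0): Q x + c + A^T lambda = 0.
Primal feasibility: A x = b.

This gives the KKT block system:
  [ Q   A^T ] [ x     ]   [-c ]
  [ A    0  ] [ lambda ] = [ b ]

Solving the linear system:
  x*      = (-2, 0.8)
  lambda* = (-7)
  f(x*)   = 16.4

x* = (-2, 0.8), lambda* = (-7)


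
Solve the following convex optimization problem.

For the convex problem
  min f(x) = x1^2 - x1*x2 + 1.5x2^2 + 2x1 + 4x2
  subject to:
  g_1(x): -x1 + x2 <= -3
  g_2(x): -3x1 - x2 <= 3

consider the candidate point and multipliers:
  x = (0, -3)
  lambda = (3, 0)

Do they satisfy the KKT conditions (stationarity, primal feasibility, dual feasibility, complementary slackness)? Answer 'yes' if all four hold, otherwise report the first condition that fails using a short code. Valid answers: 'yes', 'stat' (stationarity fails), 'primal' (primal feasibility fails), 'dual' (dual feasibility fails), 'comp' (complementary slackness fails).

Gradient of f: grad f(x) = Q x + c = (5, -5)
Constraint values g_i(x) = a_i^T x - b_i:
  g_1((0, -3)) = 0
  g_2((0, -3)) = 0
Stationarity residual: grad f(x) + sum_i lambda_i a_i = (2, -2)
  -> stationarity FAILS
Primal feasibility (all g_i <= 0): OK
Dual feasibility (all lambda_i >= 0): OK
Complementary slackness (lambda_i * g_i(x) = 0 for all i): OK

Verdict: the first failing condition is stationarity -> stat.

stat


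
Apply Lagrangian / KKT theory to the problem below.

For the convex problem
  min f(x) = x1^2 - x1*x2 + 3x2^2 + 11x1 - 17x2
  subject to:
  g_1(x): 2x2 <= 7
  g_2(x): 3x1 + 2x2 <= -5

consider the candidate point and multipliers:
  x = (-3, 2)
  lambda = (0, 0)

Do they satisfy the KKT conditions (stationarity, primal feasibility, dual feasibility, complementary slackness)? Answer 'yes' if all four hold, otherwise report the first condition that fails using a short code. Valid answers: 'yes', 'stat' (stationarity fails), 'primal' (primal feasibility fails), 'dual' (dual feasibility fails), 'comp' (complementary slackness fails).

Gradient of f: grad f(x) = Q x + c = (3, -2)
Constraint values g_i(x) = a_i^T x - b_i:
  g_1((-3, 2)) = -3
  g_2((-3, 2)) = 0
Stationarity residual: grad f(x) + sum_i lambda_i a_i = (3, -2)
  -> stationarity FAILS
Primal feasibility (all g_i <= 0): OK
Dual feasibility (all lambda_i >= 0): OK
Complementary slackness (lambda_i * g_i(x) = 0 for all i): OK

Verdict: the first failing condition is stationarity -> stat.

stat


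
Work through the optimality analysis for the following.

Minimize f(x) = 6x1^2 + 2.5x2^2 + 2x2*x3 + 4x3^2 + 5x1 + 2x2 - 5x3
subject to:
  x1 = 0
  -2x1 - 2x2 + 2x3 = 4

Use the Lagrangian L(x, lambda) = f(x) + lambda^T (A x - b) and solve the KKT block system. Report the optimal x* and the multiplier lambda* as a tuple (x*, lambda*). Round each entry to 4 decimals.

Form the Lagrangian:
  L(x, lambda) = (1/2) x^T Q x + c^T x + lambda^T (A x - b)
Stationarity (grad_x L = 0): Q x + c + A^T lambda = 0.
Primal feasibility: A x = b.

This gives the KKT block system:
  [ Q   A^T ] [ x     ]   [-c ]
  [ A    0  ] [ lambda ] = [ b ]

Solving the linear system:
  x*      = (0, -1, 1)
  lambda* = (-6, -0.5)
  f(x*)   = -2.5

x* = (0, -1, 1), lambda* = (-6, -0.5)


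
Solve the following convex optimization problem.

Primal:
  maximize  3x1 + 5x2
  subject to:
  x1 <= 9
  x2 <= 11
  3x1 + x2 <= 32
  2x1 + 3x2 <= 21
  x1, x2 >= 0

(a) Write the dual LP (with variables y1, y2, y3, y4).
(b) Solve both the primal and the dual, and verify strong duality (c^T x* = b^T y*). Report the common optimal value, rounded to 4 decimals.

The standard primal-dual pair for 'max c^T x s.t. A x <= b, x >= 0' is:
  Dual:  min b^T y  s.t.  A^T y >= c,  y >= 0.

So the dual LP is:
  minimize  9y1 + 11y2 + 32y3 + 21y4
  subject to:
    y1 + 3y3 + 2y4 >= 3
    y2 + y3 + 3y4 >= 5
    y1, y2, y3, y4 >= 0

Solving the primal: x* = (0, 7).
  primal value c^T x* = 35.
Solving the dual: y* = (0, 0, 0, 1.6667).
  dual value b^T y* = 35.
Strong duality: c^T x* = b^T y*. Confirmed.

35


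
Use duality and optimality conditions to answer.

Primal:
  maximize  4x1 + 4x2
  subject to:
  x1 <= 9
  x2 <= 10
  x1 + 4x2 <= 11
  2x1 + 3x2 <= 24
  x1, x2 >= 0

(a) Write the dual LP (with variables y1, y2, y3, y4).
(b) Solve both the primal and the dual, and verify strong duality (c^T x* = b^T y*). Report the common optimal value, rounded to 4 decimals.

The standard primal-dual pair for 'max c^T x s.t. A x <= b, x >= 0' is:
  Dual:  min b^T y  s.t.  A^T y >= c,  y >= 0.

So the dual LP is:
  minimize  9y1 + 10y2 + 11y3 + 24y4
  subject to:
    y1 + y3 + 2y4 >= 4
    y2 + 4y3 + 3y4 >= 4
    y1, y2, y3, y4 >= 0

Solving the primal: x* = (9, 0.5).
  primal value c^T x* = 38.
Solving the dual: y* = (3, 0, 1, 0).
  dual value b^T y* = 38.
Strong duality: c^T x* = b^T y*. Confirmed.

38


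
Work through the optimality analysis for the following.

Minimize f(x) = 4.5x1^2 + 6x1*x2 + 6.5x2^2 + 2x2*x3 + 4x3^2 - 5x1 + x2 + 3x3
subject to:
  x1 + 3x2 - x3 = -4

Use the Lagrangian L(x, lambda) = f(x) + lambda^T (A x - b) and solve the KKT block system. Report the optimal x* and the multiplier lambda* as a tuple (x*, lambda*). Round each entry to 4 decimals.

Form the Lagrangian:
  L(x, lambda) = (1/2) x^T Q x + c^T x + lambda^T (A x - b)
Stationarity (grad_x L = 0): Q x + c + A^T lambda = 0.
Primal feasibility: A x = b.

This gives the KKT block system:
  [ Q   A^T ] [ x     ]   [-c ]
  [ A    0  ] [ lambda ] = [ b ]

Solving the linear system:
  x*      = (1.1808, -1.5648, 0.4864)
  lambda* = (3.7616)
  f(x*)   = 4.5184

x* = (1.1808, -1.5648, 0.4864), lambda* = (3.7616)


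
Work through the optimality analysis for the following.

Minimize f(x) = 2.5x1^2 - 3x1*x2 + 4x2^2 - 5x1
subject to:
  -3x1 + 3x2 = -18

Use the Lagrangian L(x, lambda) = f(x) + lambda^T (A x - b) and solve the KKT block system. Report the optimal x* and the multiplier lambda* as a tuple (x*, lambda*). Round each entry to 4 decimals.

Form the Lagrangian:
  L(x, lambda) = (1/2) x^T Q x + c^T x + lambda^T (A x - b)
Stationarity (grad_x L = 0): Q x + c + A^T lambda = 0.
Primal feasibility: A x = b.

This gives the KKT block system:
  [ Q   A^T ] [ x     ]   [-c ]
  [ A    0  ] [ lambda ] = [ b ]

Solving the linear system:
  x*      = (5, -1)
  lambda* = (7.6667)
  f(x*)   = 56.5

x* = (5, -1), lambda* = (7.6667)


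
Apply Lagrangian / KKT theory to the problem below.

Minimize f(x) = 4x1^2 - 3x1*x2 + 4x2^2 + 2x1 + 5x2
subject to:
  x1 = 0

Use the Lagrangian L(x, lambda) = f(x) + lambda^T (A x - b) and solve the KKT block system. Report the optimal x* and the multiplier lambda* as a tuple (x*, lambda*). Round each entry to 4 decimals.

Form the Lagrangian:
  L(x, lambda) = (1/2) x^T Q x + c^T x + lambda^T (A x - b)
Stationarity (grad_x L = 0): Q x + c + A^T lambda = 0.
Primal feasibility: A x = b.

This gives the KKT block system:
  [ Q   A^T ] [ x     ]   [-c ]
  [ A    0  ] [ lambda ] = [ b ]

Solving the linear system:
  x*      = (0, -0.625)
  lambda* = (-3.875)
  f(x*)   = -1.5625

x* = (0, -0.625), lambda* = (-3.875)


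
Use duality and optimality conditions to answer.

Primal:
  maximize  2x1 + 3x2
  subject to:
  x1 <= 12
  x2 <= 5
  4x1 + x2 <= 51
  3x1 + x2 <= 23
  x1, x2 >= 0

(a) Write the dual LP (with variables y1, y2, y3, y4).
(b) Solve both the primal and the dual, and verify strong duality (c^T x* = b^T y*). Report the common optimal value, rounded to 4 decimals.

The standard primal-dual pair for 'max c^T x s.t. A x <= b, x >= 0' is:
  Dual:  min b^T y  s.t.  A^T y >= c,  y >= 0.

So the dual LP is:
  minimize  12y1 + 5y2 + 51y3 + 23y4
  subject to:
    y1 + 4y3 + 3y4 >= 2
    y2 + y3 + y4 >= 3
    y1, y2, y3, y4 >= 0

Solving the primal: x* = (6, 5).
  primal value c^T x* = 27.
Solving the dual: y* = (0, 2.3333, 0, 0.6667).
  dual value b^T y* = 27.
Strong duality: c^T x* = b^T y*. Confirmed.

27


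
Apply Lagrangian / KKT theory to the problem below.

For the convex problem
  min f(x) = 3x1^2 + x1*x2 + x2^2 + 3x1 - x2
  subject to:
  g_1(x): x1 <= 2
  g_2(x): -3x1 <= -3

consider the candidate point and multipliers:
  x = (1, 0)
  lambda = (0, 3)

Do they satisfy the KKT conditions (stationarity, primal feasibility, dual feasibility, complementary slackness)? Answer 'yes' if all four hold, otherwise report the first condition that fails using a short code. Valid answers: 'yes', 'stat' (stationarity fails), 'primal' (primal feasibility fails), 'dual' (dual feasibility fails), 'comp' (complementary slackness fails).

Gradient of f: grad f(x) = Q x + c = (9, 0)
Constraint values g_i(x) = a_i^T x - b_i:
  g_1((1, 0)) = -1
  g_2((1, 0)) = 0
Stationarity residual: grad f(x) + sum_i lambda_i a_i = (0, 0)
  -> stationarity OK
Primal feasibility (all g_i <= 0): OK
Dual feasibility (all lambda_i >= 0): OK
Complementary slackness (lambda_i * g_i(x) = 0 for all i): OK

Verdict: yes, KKT holds.

yes


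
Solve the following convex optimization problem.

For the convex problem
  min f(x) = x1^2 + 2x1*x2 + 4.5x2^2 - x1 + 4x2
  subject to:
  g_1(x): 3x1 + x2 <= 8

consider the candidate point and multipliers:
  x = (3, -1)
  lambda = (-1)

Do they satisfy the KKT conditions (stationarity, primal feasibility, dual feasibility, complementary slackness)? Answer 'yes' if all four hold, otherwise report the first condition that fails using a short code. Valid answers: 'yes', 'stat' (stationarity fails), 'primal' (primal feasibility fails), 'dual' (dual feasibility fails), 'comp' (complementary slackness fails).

Gradient of f: grad f(x) = Q x + c = (3, 1)
Constraint values g_i(x) = a_i^T x - b_i:
  g_1((3, -1)) = 0
Stationarity residual: grad f(x) + sum_i lambda_i a_i = (0, 0)
  -> stationarity OK
Primal feasibility (all g_i <= 0): OK
Dual feasibility (all lambda_i >= 0): FAILS
Complementary slackness (lambda_i * g_i(x) = 0 for all i): OK

Verdict: the first failing condition is dual_feasibility -> dual.

dual


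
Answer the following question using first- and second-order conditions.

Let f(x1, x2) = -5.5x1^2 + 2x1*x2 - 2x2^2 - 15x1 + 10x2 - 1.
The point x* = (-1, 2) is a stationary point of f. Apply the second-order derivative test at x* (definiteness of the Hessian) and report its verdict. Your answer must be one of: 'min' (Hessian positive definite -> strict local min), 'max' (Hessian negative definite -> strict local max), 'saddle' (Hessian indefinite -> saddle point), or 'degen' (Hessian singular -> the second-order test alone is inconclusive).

Compute the Hessian H = grad^2 f:
  H = [[-11, 2], [2, -4]]
Verify stationarity: grad f(x*) = H x* + g = (0, 0).
Eigenvalues of H: -11.5311, -3.4689.
Both eigenvalues < 0, so H is negative definite -> x* is a strict local max.

max


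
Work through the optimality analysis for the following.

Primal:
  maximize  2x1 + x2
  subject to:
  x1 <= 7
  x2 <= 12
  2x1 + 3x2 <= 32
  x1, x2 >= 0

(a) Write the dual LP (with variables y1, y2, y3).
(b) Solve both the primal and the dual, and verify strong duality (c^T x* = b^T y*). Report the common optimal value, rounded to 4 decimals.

The standard primal-dual pair for 'max c^T x s.t. A x <= b, x >= 0' is:
  Dual:  min b^T y  s.t.  A^T y >= c,  y >= 0.

So the dual LP is:
  minimize  7y1 + 12y2 + 32y3
  subject to:
    y1 + 2y3 >= 2
    y2 + 3y3 >= 1
    y1, y2, y3 >= 0

Solving the primal: x* = (7, 6).
  primal value c^T x* = 20.
Solving the dual: y* = (1.3333, 0, 0.3333).
  dual value b^T y* = 20.
Strong duality: c^T x* = b^T y*. Confirmed.

20


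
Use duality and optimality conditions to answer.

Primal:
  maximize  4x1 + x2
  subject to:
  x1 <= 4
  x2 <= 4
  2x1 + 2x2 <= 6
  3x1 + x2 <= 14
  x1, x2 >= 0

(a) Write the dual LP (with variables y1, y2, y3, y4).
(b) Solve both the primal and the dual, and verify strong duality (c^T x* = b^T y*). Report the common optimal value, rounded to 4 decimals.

The standard primal-dual pair for 'max c^T x s.t. A x <= b, x >= 0' is:
  Dual:  min b^T y  s.t.  A^T y >= c,  y >= 0.

So the dual LP is:
  minimize  4y1 + 4y2 + 6y3 + 14y4
  subject to:
    y1 + 2y3 + 3y4 >= 4
    y2 + 2y3 + y4 >= 1
    y1, y2, y3, y4 >= 0

Solving the primal: x* = (3, 0).
  primal value c^T x* = 12.
Solving the dual: y* = (0, 0, 2, 0).
  dual value b^T y* = 12.
Strong duality: c^T x* = b^T y*. Confirmed.

12


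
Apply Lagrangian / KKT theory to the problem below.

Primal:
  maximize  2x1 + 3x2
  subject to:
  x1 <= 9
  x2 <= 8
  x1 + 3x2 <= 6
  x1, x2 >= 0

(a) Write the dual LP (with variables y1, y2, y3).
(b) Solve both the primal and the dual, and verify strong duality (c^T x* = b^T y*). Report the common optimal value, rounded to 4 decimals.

The standard primal-dual pair for 'max c^T x s.t. A x <= b, x >= 0' is:
  Dual:  min b^T y  s.t.  A^T y >= c,  y >= 0.

So the dual LP is:
  minimize  9y1 + 8y2 + 6y3
  subject to:
    y1 + y3 >= 2
    y2 + 3y3 >= 3
    y1, y2, y3 >= 0

Solving the primal: x* = (6, 0).
  primal value c^T x* = 12.
Solving the dual: y* = (0, 0, 2).
  dual value b^T y* = 12.
Strong duality: c^T x* = b^T y*. Confirmed.

12


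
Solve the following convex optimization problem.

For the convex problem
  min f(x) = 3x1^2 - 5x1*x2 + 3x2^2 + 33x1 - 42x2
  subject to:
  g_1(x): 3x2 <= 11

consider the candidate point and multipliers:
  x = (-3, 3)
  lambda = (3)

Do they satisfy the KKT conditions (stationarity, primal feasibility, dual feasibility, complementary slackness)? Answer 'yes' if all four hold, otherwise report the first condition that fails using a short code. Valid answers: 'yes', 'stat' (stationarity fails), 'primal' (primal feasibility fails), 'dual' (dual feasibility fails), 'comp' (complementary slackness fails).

Gradient of f: grad f(x) = Q x + c = (0, -9)
Constraint values g_i(x) = a_i^T x - b_i:
  g_1((-3, 3)) = -2
Stationarity residual: grad f(x) + sum_i lambda_i a_i = (0, 0)
  -> stationarity OK
Primal feasibility (all g_i <= 0): OK
Dual feasibility (all lambda_i >= 0): OK
Complementary slackness (lambda_i * g_i(x) = 0 for all i): FAILS

Verdict: the first failing condition is complementary_slackness -> comp.

comp


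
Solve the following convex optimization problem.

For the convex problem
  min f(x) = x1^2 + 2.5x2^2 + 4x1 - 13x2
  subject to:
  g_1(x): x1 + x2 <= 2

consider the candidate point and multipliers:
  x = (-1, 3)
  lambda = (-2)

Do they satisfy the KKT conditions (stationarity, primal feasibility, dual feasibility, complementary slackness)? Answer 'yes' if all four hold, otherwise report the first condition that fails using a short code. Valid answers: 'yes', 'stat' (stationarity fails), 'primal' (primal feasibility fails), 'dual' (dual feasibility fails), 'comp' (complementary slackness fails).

Gradient of f: grad f(x) = Q x + c = (2, 2)
Constraint values g_i(x) = a_i^T x - b_i:
  g_1((-1, 3)) = 0
Stationarity residual: grad f(x) + sum_i lambda_i a_i = (0, 0)
  -> stationarity OK
Primal feasibility (all g_i <= 0): OK
Dual feasibility (all lambda_i >= 0): FAILS
Complementary slackness (lambda_i * g_i(x) = 0 for all i): OK

Verdict: the first failing condition is dual_feasibility -> dual.

dual


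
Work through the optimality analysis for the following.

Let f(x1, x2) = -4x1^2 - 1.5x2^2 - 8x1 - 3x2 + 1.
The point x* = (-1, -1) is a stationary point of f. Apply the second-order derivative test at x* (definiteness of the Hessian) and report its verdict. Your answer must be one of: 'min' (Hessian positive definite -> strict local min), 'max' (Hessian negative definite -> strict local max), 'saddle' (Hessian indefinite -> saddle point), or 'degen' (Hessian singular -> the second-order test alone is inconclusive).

Compute the Hessian H = grad^2 f:
  H = [[-8, 0], [0, -3]]
Verify stationarity: grad f(x*) = H x* + g = (0, 0).
Eigenvalues of H: -8, -3.
Both eigenvalues < 0, so H is negative definite -> x* is a strict local max.

max


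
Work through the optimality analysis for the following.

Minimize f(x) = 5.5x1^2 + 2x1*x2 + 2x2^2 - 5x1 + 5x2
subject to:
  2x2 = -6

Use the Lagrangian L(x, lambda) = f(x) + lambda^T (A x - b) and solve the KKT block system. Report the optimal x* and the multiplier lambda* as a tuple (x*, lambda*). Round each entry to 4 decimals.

Form the Lagrangian:
  L(x, lambda) = (1/2) x^T Q x + c^T x + lambda^T (A x - b)
Stationarity (grad_x L = 0): Q x + c + A^T lambda = 0.
Primal feasibility: A x = b.

This gives the KKT block system:
  [ Q   A^T ] [ x     ]   [-c ]
  [ A    0  ] [ lambda ] = [ b ]

Solving the linear system:
  x*      = (1, -3)
  lambda* = (2.5)
  f(x*)   = -2.5

x* = (1, -3), lambda* = (2.5)


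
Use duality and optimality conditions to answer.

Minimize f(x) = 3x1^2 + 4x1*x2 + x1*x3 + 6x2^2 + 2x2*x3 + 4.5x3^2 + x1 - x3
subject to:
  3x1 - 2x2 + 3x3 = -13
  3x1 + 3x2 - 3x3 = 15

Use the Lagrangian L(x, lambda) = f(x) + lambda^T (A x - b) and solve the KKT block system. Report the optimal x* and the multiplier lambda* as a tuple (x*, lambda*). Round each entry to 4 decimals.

Form the Lagrangian:
  L(x, lambda) = (1/2) x^T Q x + c^T x + lambda^T (A x - b)
Stationarity (grad_x L = 0): Q x + c + A^T lambda = 0.
Primal feasibility: A x = b.

This gives the KKT block system:
  [ Q   A^T ] [ x     ]   [-c ]
  [ A    0  ] [ lambda ] = [ b ]

Solving the linear system:
  x*      = (-0.0248, 2.149, -2.8759)
  lambda* = (2.6731, -4.8634)
  f(x*)   = 55.2766

x* = (-0.0248, 2.149, -2.8759), lambda* = (2.6731, -4.8634)


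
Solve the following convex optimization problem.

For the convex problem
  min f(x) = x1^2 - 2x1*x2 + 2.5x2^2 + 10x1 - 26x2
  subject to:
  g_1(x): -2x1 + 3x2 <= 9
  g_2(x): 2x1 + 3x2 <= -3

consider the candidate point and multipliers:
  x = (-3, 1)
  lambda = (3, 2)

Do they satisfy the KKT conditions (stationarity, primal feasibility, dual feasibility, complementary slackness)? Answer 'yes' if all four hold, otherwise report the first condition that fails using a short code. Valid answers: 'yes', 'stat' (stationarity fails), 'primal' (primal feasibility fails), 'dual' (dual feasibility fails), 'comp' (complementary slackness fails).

Gradient of f: grad f(x) = Q x + c = (2, -15)
Constraint values g_i(x) = a_i^T x - b_i:
  g_1((-3, 1)) = 0
  g_2((-3, 1)) = 0
Stationarity residual: grad f(x) + sum_i lambda_i a_i = (0, 0)
  -> stationarity OK
Primal feasibility (all g_i <= 0): OK
Dual feasibility (all lambda_i >= 0): OK
Complementary slackness (lambda_i * g_i(x) = 0 for all i): OK

Verdict: yes, KKT holds.

yes


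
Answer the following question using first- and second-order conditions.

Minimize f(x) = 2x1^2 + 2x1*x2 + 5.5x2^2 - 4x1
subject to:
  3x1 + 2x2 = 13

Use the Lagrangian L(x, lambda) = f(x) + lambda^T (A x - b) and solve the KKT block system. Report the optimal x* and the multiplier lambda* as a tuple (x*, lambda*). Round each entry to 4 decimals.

Form the Lagrangian:
  L(x, lambda) = (1/2) x^T Q x + c^T x + lambda^T (A x - b)
Stationarity (grad_x L = 0): Q x + c + A^T lambda = 0.
Primal feasibility: A x = b.

This gives the KKT block system:
  [ Q   A^T ] [ x     ]   [-c ]
  [ A    0  ] [ lambda ] = [ b ]

Solving the linear system:
  x*      = (4.3187, 0.022)
  lambda* = (-4.4396)
  f(x*)   = 20.2198

x* = (4.3187, 0.022), lambda* = (-4.4396)


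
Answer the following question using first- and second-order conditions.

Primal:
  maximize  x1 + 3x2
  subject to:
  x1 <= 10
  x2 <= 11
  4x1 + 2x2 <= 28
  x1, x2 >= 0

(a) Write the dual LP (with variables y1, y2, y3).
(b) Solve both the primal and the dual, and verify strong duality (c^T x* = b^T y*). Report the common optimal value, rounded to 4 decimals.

The standard primal-dual pair for 'max c^T x s.t. A x <= b, x >= 0' is:
  Dual:  min b^T y  s.t.  A^T y >= c,  y >= 0.

So the dual LP is:
  minimize  10y1 + 11y2 + 28y3
  subject to:
    y1 + 4y3 >= 1
    y2 + 2y3 >= 3
    y1, y2, y3 >= 0

Solving the primal: x* = (1.5, 11).
  primal value c^T x* = 34.5.
Solving the dual: y* = (0, 2.5, 0.25).
  dual value b^T y* = 34.5.
Strong duality: c^T x* = b^T y*. Confirmed.

34.5


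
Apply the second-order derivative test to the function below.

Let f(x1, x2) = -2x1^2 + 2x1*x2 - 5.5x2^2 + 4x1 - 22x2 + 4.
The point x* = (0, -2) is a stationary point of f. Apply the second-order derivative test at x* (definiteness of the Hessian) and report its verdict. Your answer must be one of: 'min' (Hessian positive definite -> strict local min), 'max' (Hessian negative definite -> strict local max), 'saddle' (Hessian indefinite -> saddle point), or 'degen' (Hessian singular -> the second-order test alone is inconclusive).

Compute the Hessian H = grad^2 f:
  H = [[-4, 2], [2, -11]]
Verify stationarity: grad f(x*) = H x* + g = (0, 0).
Eigenvalues of H: -11.5311, -3.4689.
Both eigenvalues < 0, so H is negative definite -> x* is a strict local max.

max


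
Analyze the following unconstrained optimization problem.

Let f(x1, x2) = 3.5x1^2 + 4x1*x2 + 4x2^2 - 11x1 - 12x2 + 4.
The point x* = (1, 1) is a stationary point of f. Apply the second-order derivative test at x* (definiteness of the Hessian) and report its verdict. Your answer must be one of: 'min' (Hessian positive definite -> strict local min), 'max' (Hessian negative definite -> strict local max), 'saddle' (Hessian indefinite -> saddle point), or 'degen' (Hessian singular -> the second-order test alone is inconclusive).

Compute the Hessian H = grad^2 f:
  H = [[7, 4], [4, 8]]
Verify stationarity: grad f(x*) = H x* + g = (0, 0).
Eigenvalues of H: 3.4689, 11.5311.
Both eigenvalues > 0, so H is positive definite -> x* is a strict local min.

min


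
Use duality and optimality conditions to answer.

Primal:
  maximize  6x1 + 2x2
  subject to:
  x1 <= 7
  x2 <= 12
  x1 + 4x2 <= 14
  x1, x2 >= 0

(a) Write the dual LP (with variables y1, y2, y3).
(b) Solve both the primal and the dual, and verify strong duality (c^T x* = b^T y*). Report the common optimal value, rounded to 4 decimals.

The standard primal-dual pair for 'max c^T x s.t. A x <= b, x >= 0' is:
  Dual:  min b^T y  s.t.  A^T y >= c,  y >= 0.

So the dual LP is:
  minimize  7y1 + 12y2 + 14y3
  subject to:
    y1 + y3 >= 6
    y2 + 4y3 >= 2
    y1, y2, y3 >= 0

Solving the primal: x* = (7, 1.75).
  primal value c^T x* = 45.5.
Solving the dual: y* = (5.5, 0, 0.5).
  dual value b^T y* = 45.5.
Strong duality: c^T x* = b^T y*. Confirmed.

45.5


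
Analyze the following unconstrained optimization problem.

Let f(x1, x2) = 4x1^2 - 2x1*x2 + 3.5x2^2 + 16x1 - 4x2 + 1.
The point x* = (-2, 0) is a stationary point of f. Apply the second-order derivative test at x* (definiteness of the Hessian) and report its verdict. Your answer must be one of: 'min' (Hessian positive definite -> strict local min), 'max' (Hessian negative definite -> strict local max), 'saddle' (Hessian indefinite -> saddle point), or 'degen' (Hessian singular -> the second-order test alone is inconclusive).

Compute the Hessian H = grad^2 f:
  H = [[8, -2], [-2, 7]]
Verify stationarity: grad f(x*) = H x* + g = (0, 0).
Eigenvalues of H: 5.4384, 9.5616.
Both eigenvalues > 0, so H is positive definite -> x* is a strict local min.

min


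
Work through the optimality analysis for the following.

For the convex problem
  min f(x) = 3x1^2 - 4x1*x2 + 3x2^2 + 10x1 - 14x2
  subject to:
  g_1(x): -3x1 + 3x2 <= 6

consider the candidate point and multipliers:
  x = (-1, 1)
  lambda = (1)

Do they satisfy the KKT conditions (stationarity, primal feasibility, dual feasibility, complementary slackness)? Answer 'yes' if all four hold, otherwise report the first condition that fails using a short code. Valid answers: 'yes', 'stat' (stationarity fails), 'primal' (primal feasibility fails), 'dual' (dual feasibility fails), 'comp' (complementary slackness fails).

Gradient of f: grad f(x) = Q x + c = (0, -4)
Constraint values g_i(x) = a_i^T x - b_i:
  g_1((-1, 1)) = 0
Stationarity residual: grad f(x) + sum_i lambda_i a_i = (-3, -1)
  -> stationarity FAILS
Primal feasibility (all g_i <= 0): OK
Dual feasibility (all lambda_i >= 0): OK
Complementary slackness (lambda_i * g_i(x) = 0 for all i): OK

Verdict: the first failing condition is stationarity -> stat.

stat


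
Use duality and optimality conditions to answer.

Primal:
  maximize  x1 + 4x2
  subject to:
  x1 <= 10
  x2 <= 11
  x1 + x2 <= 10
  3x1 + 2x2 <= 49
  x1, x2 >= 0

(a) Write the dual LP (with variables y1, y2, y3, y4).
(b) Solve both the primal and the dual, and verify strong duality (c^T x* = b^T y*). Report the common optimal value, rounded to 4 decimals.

The standard primal-dual pair for 'max c^T x s.t. A x <= b, x >= 0' is:
  Dual:  min b^T y  s.t.  A^T y >= c,  y >= 0.

So the dual LP is:
  minimize  10y1 + 11y2 + 10y3 + 49y4
  subject to:
    y1 + y3 + 3y4 >= 1
    y2 + y3 + 2y4 >= 4
    y1, y2, y3, y4 >= 0

Solving the primal: x* = (0, 10).
  primal value c^T x* = 40.
Solving the dual: y* = (0, 0, 4, 0).
  dual value b^T y* = 40.
Strong duality: c^T x* = b^T y*. Confirmed.

40


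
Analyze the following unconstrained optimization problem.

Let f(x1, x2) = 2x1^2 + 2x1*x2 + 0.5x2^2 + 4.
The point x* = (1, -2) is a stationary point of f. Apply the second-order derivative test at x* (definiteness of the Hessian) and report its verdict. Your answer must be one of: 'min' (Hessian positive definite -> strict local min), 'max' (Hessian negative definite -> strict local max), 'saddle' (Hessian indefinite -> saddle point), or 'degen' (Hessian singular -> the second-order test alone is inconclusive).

Compute the Hessian H = grad^2 f:
  H = [[4, 2], [2, 1]]
Verify stationarity: grad f(x*) = H x* + g = (0, 0).
Eigenvalues of H: 0, 5.
H has a zero eigenvalue (singular; positive semidefinite but not definite), so H is neither positive definite, negative definite, nor indefinite. The second-order test alone is inconclusive -> degen.
(Indeed, f is constant along the null direction of H through x*, so x* is not a strict local extremum.)

degen


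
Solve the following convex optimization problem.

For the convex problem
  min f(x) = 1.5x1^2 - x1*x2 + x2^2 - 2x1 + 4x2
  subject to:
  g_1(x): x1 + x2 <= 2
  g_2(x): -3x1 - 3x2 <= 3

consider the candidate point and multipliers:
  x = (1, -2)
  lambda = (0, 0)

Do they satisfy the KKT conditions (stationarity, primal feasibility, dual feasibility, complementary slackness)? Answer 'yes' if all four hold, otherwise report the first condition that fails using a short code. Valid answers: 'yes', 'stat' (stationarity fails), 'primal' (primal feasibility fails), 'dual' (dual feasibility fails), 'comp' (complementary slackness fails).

Gradient of f: grad f(x) = Q x + c = (3, -1)
Constraint values g_i(x) = a_i^T x - b_i:
  g_1((1, -2)) = -3
  g_2((1, -2)) = 0
Stationarity residual: grad f(x) + sum_i lambda_i a_i = (3, -1)
  -> stationarity FAILS
Primal feasibility (all g_i <= 0): OK
Dual feasibility (all lambda_i >= 0): OK
Complementary slackness (lambda_i * g_i(x) = 0 for all i): OK

Verdict: the first failing condition is stationarity -> stat.

stat


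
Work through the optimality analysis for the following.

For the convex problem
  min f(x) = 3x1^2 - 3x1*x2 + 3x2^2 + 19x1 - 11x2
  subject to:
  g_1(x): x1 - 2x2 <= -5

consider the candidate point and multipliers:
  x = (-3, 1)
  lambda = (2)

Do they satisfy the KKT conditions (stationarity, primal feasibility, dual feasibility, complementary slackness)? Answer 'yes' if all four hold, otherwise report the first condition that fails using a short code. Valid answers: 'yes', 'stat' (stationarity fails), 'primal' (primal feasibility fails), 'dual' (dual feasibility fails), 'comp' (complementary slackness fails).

Gradient of f: grad f(x) = Q x + c = (-2, 4)
Constraint values g_i(x) = a_i^T x - b_i:
  g_1((-3, 1)) = 0
Stationarity residual: grad f(x) + sum_i lambda_i a_i = (0, 0)
  -> stationarity OK
Primal feasibility (all g_i <= 0): OK
Dual feasibility (all lambda_i >= 0): OK
Complementary slackness (lambda_i * g_i(x) = 0 for all i): OK

Verdict: yes, KKT holds.

yes


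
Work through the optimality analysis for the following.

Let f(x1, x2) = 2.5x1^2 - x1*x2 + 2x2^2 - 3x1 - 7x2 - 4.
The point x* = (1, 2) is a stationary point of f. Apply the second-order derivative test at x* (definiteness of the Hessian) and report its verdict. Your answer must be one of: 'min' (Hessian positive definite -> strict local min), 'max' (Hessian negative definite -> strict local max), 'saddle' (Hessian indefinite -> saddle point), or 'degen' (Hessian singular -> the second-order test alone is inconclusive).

Compute the Hessian H = grad^2 f:
  H = [[5, -1], [-1, 4]]
Verify stationarity: grad f(x*) = H x* + g = (0, 0).
Eigenvalues of H: 3.382, 5.618.
Both eigenvalues > 0, so H is positive definite -> x* is a strict local min.

min


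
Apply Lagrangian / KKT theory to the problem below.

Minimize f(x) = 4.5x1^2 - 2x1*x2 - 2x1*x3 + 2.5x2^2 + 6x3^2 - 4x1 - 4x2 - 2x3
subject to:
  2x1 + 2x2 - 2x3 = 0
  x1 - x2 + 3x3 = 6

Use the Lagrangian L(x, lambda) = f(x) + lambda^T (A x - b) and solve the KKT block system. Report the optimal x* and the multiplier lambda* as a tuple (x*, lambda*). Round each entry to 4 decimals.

Form the Lagrangian:
  L(x, lambda) = (1/2) x^T Q x + c^T x + lambda^T (A x - b)
Stationarity (grad_x L = 0): Q x + c + A^T lambda = 0.
Primal feasibility: A x = b.

This gives the KKT block system:
  [ Q   A^T ] [ x     ]   [-c ]
  [ A    0  ] [ lambda ] = [ b ]

Solving the linear system:
  x*      = (1.3585, 0.283, 1.6415)
  lambda* = (0.2311, -4.8396)
  f(x*)   = 9.5943

x* = (1.3585, 0.283, 1.6415), lambda* = (0.2311, -4.8396)


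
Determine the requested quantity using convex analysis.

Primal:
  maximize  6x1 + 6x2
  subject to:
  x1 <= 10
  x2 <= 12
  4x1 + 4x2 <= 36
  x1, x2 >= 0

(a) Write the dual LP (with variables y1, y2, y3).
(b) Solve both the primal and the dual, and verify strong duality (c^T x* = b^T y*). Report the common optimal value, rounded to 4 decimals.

The standard primal-dual pair for 'max c^T x s.t. A x <= b, x >= 0' is:
  Dual:  min b^T y  s.t.  A^T y >= c,  y >= 0.

So the dual LP is:
  minimize  10y1 + 12y2 + 36y3
  subject to:
    y1 + 4y3 >= 6
    y2 + 4y3 >= 6
    y1, y2, y3 >= 0

Solving the primal: x* = (9, 0).
  primal value c^T x* = 54.
Solving the dual: y* = (0, 0, 1.5).
  dual value b^T y* = 54.
Strong duality: c^T x* = b^T y*. Confirmed.

54


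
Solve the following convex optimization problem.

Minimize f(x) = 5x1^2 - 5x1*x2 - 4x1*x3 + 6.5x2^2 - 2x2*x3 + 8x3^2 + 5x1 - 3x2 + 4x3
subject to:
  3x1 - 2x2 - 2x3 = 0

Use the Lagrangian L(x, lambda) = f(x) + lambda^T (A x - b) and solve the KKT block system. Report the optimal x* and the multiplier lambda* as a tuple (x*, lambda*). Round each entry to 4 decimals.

Form the Lagrangian:
  L(x, lambda) = (1/2) x^T Q x + c^T x + lambda^T (A x - b)
Stationarity (grad_x L = 0): Q x + c + A^T lambda = 0.
Primal feasibility: A x = b.

This gives the KKT block system:
  [ Q   A^T ] [ x     ]   [-c ]
  [ A    0  ] [ lambda ] = [ b ]

Solving the linear system:
  x*      = (-0.4941, -0.2071, -0.534)
  lambda* = (-1.0769)
  f(x*)   = -1.9926

x* = (-0.4941, -0.2071, -0.534), lambda* = (-1.0769)


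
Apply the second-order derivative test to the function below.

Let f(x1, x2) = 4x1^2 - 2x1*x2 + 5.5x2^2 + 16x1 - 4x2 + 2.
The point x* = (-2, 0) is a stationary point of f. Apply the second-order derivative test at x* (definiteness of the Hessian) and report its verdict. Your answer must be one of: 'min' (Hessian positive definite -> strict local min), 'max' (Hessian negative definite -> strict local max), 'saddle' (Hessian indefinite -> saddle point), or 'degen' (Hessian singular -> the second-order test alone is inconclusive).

Compute the Hessian H = grad^2 f:
  H = [[8, -2], [-2, 11]]
Verify stationarity: grad f(x*) = H x* + g = (0, 0).
Eigenvalues of H: 7, 12.
Both eigenvalues > 0, so H is positive definite -> x* is a strict local min.

min


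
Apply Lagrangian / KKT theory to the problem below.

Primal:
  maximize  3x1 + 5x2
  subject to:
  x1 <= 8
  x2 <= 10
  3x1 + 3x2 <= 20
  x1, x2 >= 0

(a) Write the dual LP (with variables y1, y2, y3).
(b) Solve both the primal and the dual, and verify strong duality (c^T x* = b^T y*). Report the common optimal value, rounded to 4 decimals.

The standard primal-dual pair for 'max c^T x s.t. A x <= b, x >= 0' is:
  Dual:  min b^T y  s.t.  A^T y >= c,  y >= 0.

So the dual LP is:
  minimize  8y1 + 10y2 + 20y3
  subject to:
    y1 + 3y3 >= 3
    y2 + 3y3 >= 5
    y1, y2, y3 >= 0

Solving the primal: x* = (0, 6.6667).
  primal value c^T x* = 33.3333.
Solving the dual: y* = (0, 0, 1.6667).
  dual value b^T y* = 33.3333.
Strong duality: c^T x* = b^T y*. Confirmed.

33.3333


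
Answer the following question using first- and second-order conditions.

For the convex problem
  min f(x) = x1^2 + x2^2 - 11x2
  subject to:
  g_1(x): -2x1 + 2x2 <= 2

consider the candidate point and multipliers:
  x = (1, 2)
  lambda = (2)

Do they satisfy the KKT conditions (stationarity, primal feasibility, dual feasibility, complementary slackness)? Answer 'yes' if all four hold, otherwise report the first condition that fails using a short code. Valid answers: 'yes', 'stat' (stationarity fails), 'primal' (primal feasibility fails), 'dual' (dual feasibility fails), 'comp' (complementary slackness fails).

Gradient of f: grad f(x) = Q x + c = (2, -7)
Constraint values g_i(x) = a_i^T x - b_i:
  g_1((1, 2)) = 0
Stationarity residual: grad f(x) + sum_i lambda_i a_i = (-2, -3)
  -> stationarity FAILS
Primal feasibility (all g_i <= 0): OK
Dual feasibility (all lambda_i >= 0): OK
Complementary slackness (lambda_i * g_i(x) = 0 for all i): OK

Verdict: the first failing condition is stationarity -> stat.

stat


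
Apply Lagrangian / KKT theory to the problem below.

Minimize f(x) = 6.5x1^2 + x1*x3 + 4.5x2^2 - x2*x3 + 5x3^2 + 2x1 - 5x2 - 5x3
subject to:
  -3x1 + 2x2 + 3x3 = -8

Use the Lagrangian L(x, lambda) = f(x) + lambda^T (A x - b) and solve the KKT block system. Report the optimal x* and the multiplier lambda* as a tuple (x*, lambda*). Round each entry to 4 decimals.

Form the Lagrangian:
  L(x, lambda) = (1/2) x^T Q x + c^T x + lambda^T (A x - b)
Stationarity (grad_x L = 0): Q x + c + A^T lambda = 0.
Primal feasibility: A x = b.

This gives the KKT block system:
  [ Q   A^T ] [ x     ]   [-c ]
  [ A    0  ] [ lambda ] = [ b ]

Solving the linear system:
  x*      = (1.0711, -0.6667, -1.1511)
  lambda* = (4.9244)
  f(x*)   = 25.3133

x* = (1.0711, -0.6667, -1.1511), lambda* = (4.9244)


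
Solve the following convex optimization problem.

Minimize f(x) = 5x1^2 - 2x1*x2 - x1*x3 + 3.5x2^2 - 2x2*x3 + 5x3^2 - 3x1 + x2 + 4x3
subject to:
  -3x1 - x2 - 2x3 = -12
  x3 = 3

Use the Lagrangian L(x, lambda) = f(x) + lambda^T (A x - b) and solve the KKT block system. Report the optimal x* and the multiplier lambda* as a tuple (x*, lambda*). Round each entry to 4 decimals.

Form the Lagrangian:
  L(x, lambda) = (1/2) x^T Q x + c^T x + lambda^T (A x - b)
Stationarity (grad_x L = 0): Q x + c + A^T lambda = 0.
Primal feasibility: A x = b.

This gives the KKT block system:
  [ Q   A^T ] [ x     ]   [-c ]
  [ A    0  ] [ lambda ] = [ b ]

Solving the linear system:
  x*      = (1.5176, 1.4471, 3)
  lambda* = (2.0941, -25.4)
  f(x*)   = 55.1118

x* = (1.5176, 1.4471, 3), lambda* = (2.0941, -25.4)


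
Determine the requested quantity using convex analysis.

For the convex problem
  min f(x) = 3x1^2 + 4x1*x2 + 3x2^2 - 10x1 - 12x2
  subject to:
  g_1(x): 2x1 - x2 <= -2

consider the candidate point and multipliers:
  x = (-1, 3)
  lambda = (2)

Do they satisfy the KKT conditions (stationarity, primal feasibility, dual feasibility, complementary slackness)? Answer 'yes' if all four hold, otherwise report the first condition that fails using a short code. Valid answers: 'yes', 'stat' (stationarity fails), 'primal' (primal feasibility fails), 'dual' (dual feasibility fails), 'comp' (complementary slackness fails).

Gradient of f: grad f(x) = Q x + c = (-4, 2)
Constraint values g_i(x) = a_i^T x - b_i:
  g_1((-1, 3)) = -3
Stationarity residual: grad f(x) + sum_i lambda_i a_i = (0, 0)
  -> stationarity OK
Primal feasibility (all g_i <= 0): OK
Dual feasibility (all lambda_i >= 0): OK
Complementary slackness (lambda_i * g_i(x) = 0 for all i): FAILS

Verdict: the first failing condition is complementary_slackness -> comp.

comp


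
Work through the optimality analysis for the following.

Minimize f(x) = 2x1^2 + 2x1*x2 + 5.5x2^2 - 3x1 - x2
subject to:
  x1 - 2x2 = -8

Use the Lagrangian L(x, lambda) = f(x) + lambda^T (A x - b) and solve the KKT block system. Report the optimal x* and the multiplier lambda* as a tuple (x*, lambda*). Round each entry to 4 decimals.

Form the Lagrangian:
  L(x, lambda) = (1/2) x^T Q x + c^T x + lambda^T (A x - b)
Stationarity (grad_x L = 0): Q x + c + A^T lambda = 0.
Primal feasibility: A x = b.

This gives the KKT block system:
  [ Q   A^T ] [ x     ]   [-c ]
  [ A    0  ] [ lambda ] = [ b ]

Solving the linear system:
  x*      = (-3.0286, 2.4857)
  lambda* = (10.1429)
  f(x*)   = 43.8714

x* = (-3.0286, 2.4857), lambda* = (10.1429)


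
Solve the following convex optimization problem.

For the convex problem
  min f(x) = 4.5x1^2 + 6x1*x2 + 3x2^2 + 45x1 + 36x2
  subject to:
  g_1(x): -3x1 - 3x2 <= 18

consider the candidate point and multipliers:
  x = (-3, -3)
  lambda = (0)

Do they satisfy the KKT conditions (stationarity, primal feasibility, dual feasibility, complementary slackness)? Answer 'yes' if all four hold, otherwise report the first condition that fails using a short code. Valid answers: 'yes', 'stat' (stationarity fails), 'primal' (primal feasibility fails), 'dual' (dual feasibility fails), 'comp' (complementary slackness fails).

Gradient of f: grad f(x) = Q x + c = (0, 0)
Constraint values g_i(x) = a_i^T x - b_i:
  g_1((-3, -3)) = 0
Stationarity residual: grad f(x) + sum_i lambda_i a_i = (0, 0)
  -> stationarity OK
Primal feasibility (all g_i <= 0): OK
Dual feasibility (all lambda_i >= 0): OK
Complementary slackness (lambda_i * g_i(x) = 0 for all i): OK

Verdict: yes, KKT holds.

yes


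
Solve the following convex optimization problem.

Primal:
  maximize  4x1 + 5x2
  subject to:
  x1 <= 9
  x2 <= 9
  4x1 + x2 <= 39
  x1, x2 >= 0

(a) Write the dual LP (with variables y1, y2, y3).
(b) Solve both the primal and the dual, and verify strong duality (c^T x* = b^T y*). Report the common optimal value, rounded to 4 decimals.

The standard primal-dual pair for 'max c^T x s.t. A x <= b, x >= 0' is:
  Dual:  min b^T y  s.t.  A^T y >= c,  y >= 0.

So the dual LP is:
  minimize  9y1 + 9y2 + 39y3
  subject to:
    y1 + 4y3 >= 4
    y2 + y3 >= 5
    y1, y2, y3 >= 0

Solving the primal: x* = (7.5, 9).
  primal value c^T x* = 75.
Solving the dual: y* = (0, 4, 1).
  dual value b^T y* = 75.
Strong duality: c^T x* = b^T y*. Confirmed.

75


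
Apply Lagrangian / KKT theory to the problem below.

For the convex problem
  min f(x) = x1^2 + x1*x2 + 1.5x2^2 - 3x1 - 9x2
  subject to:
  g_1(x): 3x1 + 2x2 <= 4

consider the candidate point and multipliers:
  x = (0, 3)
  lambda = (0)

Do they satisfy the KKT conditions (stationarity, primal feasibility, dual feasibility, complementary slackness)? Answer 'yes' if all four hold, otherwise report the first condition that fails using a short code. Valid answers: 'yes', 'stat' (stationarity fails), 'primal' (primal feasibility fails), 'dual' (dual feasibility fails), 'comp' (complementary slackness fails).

Gradient of f: grad f(x) = Q x + c = (0, 0)
Constraint values g_i(x) = a_i^T x - b_i:
  g_1((0, 3)) = 2
Stationarity residual: grad f(x) + sum_i lambda_i a_i = (0, 0)
  -> stationarity OK
Primal feasibility (all g_i <= 0): FAILS
Dual feasibility (all lambda_i >= 0): OK
Complementary slackness (lambda_i * g_i(x) = 0 for all i): OK

Verdict: the first failing condition is primal_feasibility -> primal.

primal
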